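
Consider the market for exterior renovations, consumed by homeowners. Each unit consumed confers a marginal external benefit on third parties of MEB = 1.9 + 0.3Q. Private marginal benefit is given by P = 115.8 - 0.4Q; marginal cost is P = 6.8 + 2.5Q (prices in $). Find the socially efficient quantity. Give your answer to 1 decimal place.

Social marginal benefit = demand + MEB = 117.7 - 0.1Q.
Set SMB = MC: 117.7 - 0.1Q = 6.8 + 2.5Q → Q* = 42.6538.

Q* = 42.7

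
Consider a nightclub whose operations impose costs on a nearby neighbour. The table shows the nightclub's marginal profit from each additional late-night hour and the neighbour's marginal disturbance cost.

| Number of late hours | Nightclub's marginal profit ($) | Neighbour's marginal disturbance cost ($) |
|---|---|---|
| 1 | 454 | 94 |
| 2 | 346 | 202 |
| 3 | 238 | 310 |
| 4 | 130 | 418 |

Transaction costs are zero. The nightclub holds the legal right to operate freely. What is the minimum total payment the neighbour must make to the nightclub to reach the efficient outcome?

Left alone the nightclub would choose level 4 (marginal profit stays positive).
Efficient level: k* = 2 (marginal profit ≥ marginal disturbance cost through 2).
The neighbour must at least cover the nightclub's forgone profit from cutting 4→2: 238 + 130 = 368.

$368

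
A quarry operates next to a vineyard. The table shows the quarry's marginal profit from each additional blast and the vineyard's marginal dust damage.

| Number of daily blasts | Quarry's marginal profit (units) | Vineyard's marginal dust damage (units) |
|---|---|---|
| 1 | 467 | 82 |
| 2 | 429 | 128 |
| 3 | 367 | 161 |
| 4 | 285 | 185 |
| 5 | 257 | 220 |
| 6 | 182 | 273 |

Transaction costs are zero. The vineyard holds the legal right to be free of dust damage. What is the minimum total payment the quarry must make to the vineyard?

776

Efficient level: marginal profit ≥ marginal dust damage through level 5, so k* = 5.
With the vineyard holding the right, the quarry must at least compensate total damage at k*: 82 + 128 + 161 + 185 + 220 = 776.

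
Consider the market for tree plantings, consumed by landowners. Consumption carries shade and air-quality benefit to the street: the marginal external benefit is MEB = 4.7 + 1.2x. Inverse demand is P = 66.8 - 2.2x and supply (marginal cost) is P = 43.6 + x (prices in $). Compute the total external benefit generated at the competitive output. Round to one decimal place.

$65.6

Market equilibrium (private): 43.6 + x = 66.8 - 2.2x → x_m = 7.2500.
Total external benefit = ∫₀^{x_m} (4.7 + 1.2x) dx = 4.7×7.2500 + ½×1.2×7.2500² = 65.6125.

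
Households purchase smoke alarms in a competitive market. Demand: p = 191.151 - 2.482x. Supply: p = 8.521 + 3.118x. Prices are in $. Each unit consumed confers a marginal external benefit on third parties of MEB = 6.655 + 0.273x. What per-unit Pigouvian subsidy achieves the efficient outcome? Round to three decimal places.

Social marginal benefit = demand + MEB = 197.806 - 2.209x.
Set SMB = MC: 197.806 - 2.209x = 8.521 + 3.118x → x* = 35.5331.
The Pigouvian subsidy equals MEB at x*: 6.655 + 0.273×35.5331 = 16.3555.

subsidy = $16.356 per unit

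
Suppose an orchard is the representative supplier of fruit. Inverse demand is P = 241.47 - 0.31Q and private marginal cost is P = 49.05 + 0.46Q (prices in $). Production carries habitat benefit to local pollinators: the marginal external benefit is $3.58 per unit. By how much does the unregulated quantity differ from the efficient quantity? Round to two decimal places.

4.65 units

Market equilibrium (private): 49.05 + 0.46Q = 241.47 - 0.31Q → Q_m = 249.8961.
Social marginal cost = private MC − MEB = 45.47 + 0.46Q.
Set SMC = demand: 45.47 + 0.46Q = 241.47 - 0.31Q → Q* = 254.5455.
Gap = |249.8961 − 254.5455| = 4.6494.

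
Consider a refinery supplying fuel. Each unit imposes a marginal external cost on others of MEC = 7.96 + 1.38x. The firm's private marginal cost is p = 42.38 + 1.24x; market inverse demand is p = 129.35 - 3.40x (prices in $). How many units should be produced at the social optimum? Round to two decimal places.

Social marginal cost = private MC + MEC = 50.34 + 2.62x.
Set SMC = demand: 50.34 + 2.62x = 129.35 - 3.40x → x* = 13.1246.

x* = 13.12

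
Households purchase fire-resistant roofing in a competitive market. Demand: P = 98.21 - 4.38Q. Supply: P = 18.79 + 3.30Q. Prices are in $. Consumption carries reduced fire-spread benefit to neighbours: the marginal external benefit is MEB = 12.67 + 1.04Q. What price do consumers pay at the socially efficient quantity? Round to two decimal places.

P = $37.46

Social marginal benefit = demand + MEB = 110.88 - 3.34Q.
Set SMB = MC: 110.88 - 3.34Q = 18.79 + 3.30Q → Q* = 13.8690.
Consumer price on the demand curve at Q*: 98.21 − 4.38×13.8690 = 37.4638.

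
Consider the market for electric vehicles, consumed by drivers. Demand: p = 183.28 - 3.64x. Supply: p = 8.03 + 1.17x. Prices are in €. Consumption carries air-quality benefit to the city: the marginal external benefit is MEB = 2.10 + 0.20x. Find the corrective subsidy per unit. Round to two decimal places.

Social marginal benefit = demand + MEB = 185.38 - 3.44x.
Set SMB = MC: 185.38 - 3.44x = 8.03 + 1.17x → x* = 38.4707.
The Pigouvian subsidy equals MEB at x*: 2.10 + 0.20×38.4707 = 9.7941.

subsidy = €9.79 per unit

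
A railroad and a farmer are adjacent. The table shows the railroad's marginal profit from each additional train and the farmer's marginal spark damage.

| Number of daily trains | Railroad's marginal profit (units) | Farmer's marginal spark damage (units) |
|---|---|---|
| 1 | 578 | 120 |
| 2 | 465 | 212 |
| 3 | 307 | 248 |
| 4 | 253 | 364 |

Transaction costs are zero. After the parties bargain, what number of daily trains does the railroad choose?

3

Bargaining reaches the level where marginal profit last exceeds marginal spark damage.
That holds through level 3 (307 ≥ 248) but not at 4 (253 < 364).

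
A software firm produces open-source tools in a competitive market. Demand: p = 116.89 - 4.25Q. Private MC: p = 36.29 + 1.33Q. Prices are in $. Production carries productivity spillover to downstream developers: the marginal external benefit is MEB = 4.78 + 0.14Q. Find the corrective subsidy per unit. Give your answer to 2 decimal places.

Social marginal cost = private MC − MEB = 31.51 + 1.19Q.
Set SMC = demand: 31.51 + 1.19Q = 116.89 - 4.25Q → Q* = 15.6949.
The Pigouvian subsidy equals MEB at Q*: 4.78 + 0.14×15.6949 = 6.9773.

subsidy = $6.98 per unit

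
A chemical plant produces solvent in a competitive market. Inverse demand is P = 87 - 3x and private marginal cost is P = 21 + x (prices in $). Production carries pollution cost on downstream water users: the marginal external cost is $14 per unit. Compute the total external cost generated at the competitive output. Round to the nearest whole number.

Market equilibrium (private): 21 + x = 87 - 3x → x_m = 16.5000.
Total external cost = MEC × x_m = 14 × 16.5000 = 231.0000.

$231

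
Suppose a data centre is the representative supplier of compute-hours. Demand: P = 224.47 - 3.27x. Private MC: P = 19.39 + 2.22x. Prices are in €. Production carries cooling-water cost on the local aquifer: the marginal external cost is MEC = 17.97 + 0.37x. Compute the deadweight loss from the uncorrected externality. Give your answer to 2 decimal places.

Market equilibrium (private): 19.39 + 2.22x = 224.47 - 3.27x → x_m = 37.3552.
Social marginal cost = private MC + MEC = 37.36 + 2.59x.
Set SMC = demand: 37.36 + 2.59x = 224.47 - 3.27x → x* = 31.9300.
The welfare-loss triangle has base |x_m − x*| and height MEC(x_m) (the vertical gap between SMC and demand is zero at x* and MEC at x_m).
DWL = ½ × 5.4252 × 31.7914 = 86.2374.

DWL = €86.24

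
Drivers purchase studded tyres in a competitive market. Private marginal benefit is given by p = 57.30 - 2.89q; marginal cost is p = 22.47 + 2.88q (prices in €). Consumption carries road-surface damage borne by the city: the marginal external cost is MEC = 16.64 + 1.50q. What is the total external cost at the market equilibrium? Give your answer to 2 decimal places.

Market equilibrium (private): 22.47 + 2.88q = 57.30 - 2.89q → q_m = 6.0364.
Total external cost = ∫₀^{q_m} (16.64 + 1.50q) dq = 16.64×6.0364 + ½×1.50×6.0364² = 127.7743.

€127.77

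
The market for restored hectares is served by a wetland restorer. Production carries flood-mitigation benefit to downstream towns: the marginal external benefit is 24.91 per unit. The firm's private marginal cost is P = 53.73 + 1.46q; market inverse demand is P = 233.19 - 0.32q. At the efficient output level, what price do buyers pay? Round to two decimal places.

P = 196.45

Social marginal cost = private MC − MEB = 28.82 + 1.46q.
Set SMC = demand: 28.82 + 1.46q = 233.19 - 0.32q → q* = 114.8146.
Consumer price on the demand curve at q*: 233.19 − 0.32×114.8146 = 196.4493.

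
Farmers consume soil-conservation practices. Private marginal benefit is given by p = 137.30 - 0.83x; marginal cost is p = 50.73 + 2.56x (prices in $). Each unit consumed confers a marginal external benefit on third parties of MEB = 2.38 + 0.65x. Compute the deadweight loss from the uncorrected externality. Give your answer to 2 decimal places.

Market equilibrium (private): 50.73 + 2.56x = 137.30 - 0.83x → x_m = 25.5369.
Social marginal benefit = demand + MEB = 139.68 - 0.18x.
Set SMB = MC: 139.68 - 0.18x = 50.73 + 2.56x → x* = 32.4635.
Between x* and x_m the wedge SMB − MC runs linearly from 0 to MEB(x_m), so the loss is a triangle.
DWL = ½ × 6.9266 × 18.9790 = 65.7300.

DWL = $65.73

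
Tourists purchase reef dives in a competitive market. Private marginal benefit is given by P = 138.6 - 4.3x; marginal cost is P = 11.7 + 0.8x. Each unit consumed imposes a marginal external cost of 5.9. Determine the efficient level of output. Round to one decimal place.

Social marginal benefit = demand − MEC = 132.7 - 4.3x.
Set SMB = MC: 132.7 - 4.3x = 11.7 + 0.8x → x* = 23.7255.

x* = 23.7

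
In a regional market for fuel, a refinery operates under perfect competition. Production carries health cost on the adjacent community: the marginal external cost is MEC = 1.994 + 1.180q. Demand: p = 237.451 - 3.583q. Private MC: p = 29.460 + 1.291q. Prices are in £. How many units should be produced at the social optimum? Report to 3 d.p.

q* = 34.027

Social marginal cost = private MC + MEC = 31.454 + 2.471q.
Set SMC = demand: 31.454 + 2.471q = 237.451 - 3.583q → q* = 34.0266.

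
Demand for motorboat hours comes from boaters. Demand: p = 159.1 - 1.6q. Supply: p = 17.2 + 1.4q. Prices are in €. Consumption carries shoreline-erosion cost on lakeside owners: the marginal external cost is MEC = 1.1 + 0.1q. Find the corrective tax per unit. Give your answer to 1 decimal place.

tax = €5.6 per unit

Social marginal benefit = demand − MEC = 158.0 - 1.7q.
Set SMB = MC: 158.0 - 1.7q = 17.2 + 1.4q → q* = 45.4194.
The Pigouvian tax equals MEC at q*: 1.1 + 0.1×45.4194 = 5.6419.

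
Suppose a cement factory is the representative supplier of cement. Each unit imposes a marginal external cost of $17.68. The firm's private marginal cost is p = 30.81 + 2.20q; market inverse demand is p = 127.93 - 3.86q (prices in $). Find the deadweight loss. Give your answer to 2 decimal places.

DWL = $25.79

Market equilibrium (private): 30.81 + 2.20q = 127.93 - 3.86q → q_m = 16.0264.
Social marginal cost = private MC + MEC = 48.49 + 2.20q.
Set SMC = demand: 48.49 + 2.20q = 127.93 - 3.86q → q* = 13.1089.
Between q* and q_m the wedge SMC − demand runs linearly from 0 to MEC(q_m), so the loss is a triangle.
DWL = ½ × 2.9175 × 17.6800 = 25.7907.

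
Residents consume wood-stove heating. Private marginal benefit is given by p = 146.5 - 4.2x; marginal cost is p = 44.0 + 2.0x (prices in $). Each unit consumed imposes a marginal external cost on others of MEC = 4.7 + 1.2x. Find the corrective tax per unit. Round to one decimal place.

tax = $20.6 per unit

Social marginal benefit = demand − MEC = 141.8 - 5.4x.
Set SMB = MC: 141.8 - 5.4x = 44.0 + 2.0x → x* = 13.2162.
The Pigouvian tax equals MEC at x*: 4.7 + 1.2×13.2162 = 20.5594.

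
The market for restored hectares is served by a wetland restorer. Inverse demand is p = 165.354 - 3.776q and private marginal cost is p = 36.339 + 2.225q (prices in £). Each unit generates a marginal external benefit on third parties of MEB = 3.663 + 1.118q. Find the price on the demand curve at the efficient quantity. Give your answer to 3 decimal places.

P = £62.755

Social marginal cost = private MC − MEB = 32.676 + 1.107q.
Set SMC = demand: 32.676 + 1.107q = 165.354 - 3.776q → q* = 27.1714.
Consumer price on the demand curve at q*: 165.354 − 3.776×27.1714 = 62.7548.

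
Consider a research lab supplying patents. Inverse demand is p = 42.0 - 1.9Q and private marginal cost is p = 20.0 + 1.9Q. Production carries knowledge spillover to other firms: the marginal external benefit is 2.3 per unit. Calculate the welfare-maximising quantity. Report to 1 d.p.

Social marginal cost = private MC − MEB = 17.7 + 1.9Q.
Set SMC = demand: 17.7 + 1.9Q = 42.0 - 1.9Q → Q* = 6.3947.

Q* = 6.4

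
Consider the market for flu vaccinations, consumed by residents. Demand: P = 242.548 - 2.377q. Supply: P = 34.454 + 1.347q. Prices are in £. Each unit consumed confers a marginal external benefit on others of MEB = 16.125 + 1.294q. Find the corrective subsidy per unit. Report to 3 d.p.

Social marginal benefit = demand + MEB = 258.673 - 1.083q.
Set SMB = MC: 258.673 - 1.083q = 34.454 + 1.347q → q* = 92.2712.
The Pigouvian subsidy equals MEB at q*: 16.125 + 1.294×92.2712 = 135.5239.

subsidy = £135.524 per unit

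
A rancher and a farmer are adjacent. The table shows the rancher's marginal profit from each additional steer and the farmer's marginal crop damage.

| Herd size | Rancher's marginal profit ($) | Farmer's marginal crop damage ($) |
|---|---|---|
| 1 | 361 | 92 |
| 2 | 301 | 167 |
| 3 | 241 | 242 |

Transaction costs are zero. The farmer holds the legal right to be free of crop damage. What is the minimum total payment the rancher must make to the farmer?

Efficient level: marginal profit ≥ marginal crop damage through level 2, so k* = 2.
With the farmer holding the right, the rancher must at least compensate total damage at k*: 92 + 167 = 259.

$259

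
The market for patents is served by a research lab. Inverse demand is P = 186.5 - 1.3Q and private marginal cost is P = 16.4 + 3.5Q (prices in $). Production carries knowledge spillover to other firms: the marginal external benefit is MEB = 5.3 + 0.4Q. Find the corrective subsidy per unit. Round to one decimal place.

Social marginal cost = private MC − MEB = 11.1 + 3.1Q.
Set SMC = demand: 11.1 + 3.1Q = 186.5 - 1.3Q → Q* = 39.8636.
The Pigouvian subsidy equals MEB at Q*: 5.3 + 0.4×39.8636 = 21.2454.

subsidy = $21.2 per unit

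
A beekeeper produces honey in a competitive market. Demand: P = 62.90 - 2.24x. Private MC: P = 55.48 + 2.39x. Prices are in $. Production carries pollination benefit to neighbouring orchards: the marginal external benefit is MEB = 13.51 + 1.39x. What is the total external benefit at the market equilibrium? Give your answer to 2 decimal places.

Market equilibrium (private): 55.48 + 2.39x = 62.90 - 2.24x → x_m = 1.6026.
Total external benefit = ∫₀^{x_m} (13.51 + 1.39x) dx = 13.51×1.6026 + ½×1.39×1.6026² = 23.4361.

$23.44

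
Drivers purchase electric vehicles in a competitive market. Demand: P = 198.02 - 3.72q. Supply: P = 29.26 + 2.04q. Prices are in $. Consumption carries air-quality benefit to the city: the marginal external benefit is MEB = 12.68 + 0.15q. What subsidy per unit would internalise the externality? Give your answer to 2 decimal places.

Social marginal benefit = demand + MEB = 210.70 - 3.57q.
Set SMB = MC: 210.70 - 3.57q = 29.26 + 2.04q → q* = 32.3422.
The Pigouvian subsidy equals MEB at q*: 12.68 + 0.15×32.3422 = 17.5313.

subsidy = $17.53 per unit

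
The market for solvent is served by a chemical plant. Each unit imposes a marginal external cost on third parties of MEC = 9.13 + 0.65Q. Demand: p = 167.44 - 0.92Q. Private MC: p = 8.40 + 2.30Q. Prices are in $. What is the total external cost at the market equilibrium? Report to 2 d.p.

Market equilibrium (private): 8.40 + 2.30Q = 167.44 - 0.92Q → Q_m = 49.3913.
Total external cost = ∫₀^{Q_m} (9.13 + 0.65Q) dQ = 9.13×49.3913 + ½×0.65×49.3913² = 1243.7802.

$1243.78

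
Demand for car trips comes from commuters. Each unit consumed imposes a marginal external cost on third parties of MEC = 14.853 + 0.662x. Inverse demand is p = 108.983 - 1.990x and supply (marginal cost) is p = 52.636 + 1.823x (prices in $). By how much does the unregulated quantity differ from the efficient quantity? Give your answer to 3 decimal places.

5.505 units

Market equilibrium (private): 52.636 + 1.823x = 108.983 - 1.990x → x_m = 14.7776.
Social marginal benefit = demand − MEC = 94.130 - 2.652x.
Set SMB = MC: 94.130 - 2.652x = 52.636 + 1.823x → x* = 9.2724.
Gap = |14.7776 − 9.2724| = 5.5052.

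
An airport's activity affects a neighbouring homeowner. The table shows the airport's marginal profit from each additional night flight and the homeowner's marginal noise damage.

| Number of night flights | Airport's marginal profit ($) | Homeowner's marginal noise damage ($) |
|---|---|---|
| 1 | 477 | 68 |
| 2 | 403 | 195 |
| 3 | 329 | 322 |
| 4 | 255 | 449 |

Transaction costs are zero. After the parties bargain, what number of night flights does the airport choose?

Bargaining reaches the level where marginal profit last exceeds marginal noise damage.
That holds through level 3 (329 ≥ 322) but not at 4 (255 < 449).

3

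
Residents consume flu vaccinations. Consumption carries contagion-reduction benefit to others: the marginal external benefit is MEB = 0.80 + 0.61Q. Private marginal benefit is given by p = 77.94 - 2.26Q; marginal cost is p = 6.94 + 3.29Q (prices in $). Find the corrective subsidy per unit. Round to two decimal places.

Social marginal benefit = demand + MEB = 78.74 - 1.65Q.
Set SMB = MC: 78.74 - 1.65Q = 6.94 + 3.29Q → Q* = 14.5344.
The Pigouvian subsidy equals MEB at Q*: 0.80 + 0.61×14.5344 = 9.6660.

subsidy = $9.67 per unit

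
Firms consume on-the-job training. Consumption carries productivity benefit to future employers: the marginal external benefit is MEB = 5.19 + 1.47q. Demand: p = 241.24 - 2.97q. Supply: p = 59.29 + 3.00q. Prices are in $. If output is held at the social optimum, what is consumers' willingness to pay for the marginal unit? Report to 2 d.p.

Social marginal benefit = demand + MEB = 246.43 - 1.50q.
Set SMB = MC: 246.43 - 1.50q = 59.29 + 3.00q → q* = 41.5867.
Consumer price on the demand curve at q*: 241.24 − 2.97×41.5867 = 117.7275.

P = $117.73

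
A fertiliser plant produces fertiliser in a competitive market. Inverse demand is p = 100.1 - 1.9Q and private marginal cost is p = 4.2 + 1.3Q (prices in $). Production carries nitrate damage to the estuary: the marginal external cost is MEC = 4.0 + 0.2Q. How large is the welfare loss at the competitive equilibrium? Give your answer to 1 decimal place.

DWL = $14.7

Market equilibrium (private): 4.2 + 1.3Q = 100.1 - 1.9Q → Q_m = 29.9688.
Social marginal cost = private MC + MEC = 8.2 + 1.5Q.
Set SMC = demand: 8.2 + 1.5Q = 100.1 - 1.9Q → Q* = 27.0294.
Between Q* and Q_m the wedge SMC − demand runs linearly from 0 to MEC(Q_m), so the loss is a triangle.
DWL = ½ × 2.9394 × 9.9938 = 14.6879.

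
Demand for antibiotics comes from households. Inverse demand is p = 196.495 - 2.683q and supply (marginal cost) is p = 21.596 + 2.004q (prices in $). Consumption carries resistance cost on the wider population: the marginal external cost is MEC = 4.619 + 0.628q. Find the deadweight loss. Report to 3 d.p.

DWL = $74.035

Market equilibrium (private): 21.596 + 2.004q = 196.495 - 2.683q → q_m = 37.3158.
Social marginal benefit = demand − MEC = 191.876 - 3.311q.
Set SMB = MC: 191.876 - 3.311q = 21.596 + 2.004q → q* = 32.0376.
The welfare-loss triangle has base |q_m − q*| and height MEC(q_m) (the vertical gap between SMB and MC is zero at q* and MEC at q_m).
DWL = ½ × 5.2782 × 28.0533 = 74.0355.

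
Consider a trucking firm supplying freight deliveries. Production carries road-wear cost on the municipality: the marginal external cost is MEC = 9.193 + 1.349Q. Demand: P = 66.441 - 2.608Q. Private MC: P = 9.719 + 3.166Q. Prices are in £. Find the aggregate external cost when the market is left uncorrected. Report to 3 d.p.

£155.402

Market equilibrium (private): 9.719 + 3.166Q = 66.441 - 2.608Q → Q_m = 9.8237.
Total external cost = ∫₀^{Q_m} (9.193 + 1.349Q) dQ = 9.193×9.8237 + ½×1.349×9.8237² = 155.4020.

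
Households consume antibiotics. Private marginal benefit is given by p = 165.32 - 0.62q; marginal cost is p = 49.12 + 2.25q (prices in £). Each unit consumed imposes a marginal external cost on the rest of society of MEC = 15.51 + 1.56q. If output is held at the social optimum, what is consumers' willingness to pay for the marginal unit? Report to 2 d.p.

Social marginal benefit = demand − MEC = 149.81 - 2.18q.
Set SMB = MC: 149.81 - 2.18q = 49.12 + 2.25q → q* = 22.7291.
Consumer price on the demand curve at q*: 165.32 − 0.62×22.7291 = 151.2280.

P = £151.23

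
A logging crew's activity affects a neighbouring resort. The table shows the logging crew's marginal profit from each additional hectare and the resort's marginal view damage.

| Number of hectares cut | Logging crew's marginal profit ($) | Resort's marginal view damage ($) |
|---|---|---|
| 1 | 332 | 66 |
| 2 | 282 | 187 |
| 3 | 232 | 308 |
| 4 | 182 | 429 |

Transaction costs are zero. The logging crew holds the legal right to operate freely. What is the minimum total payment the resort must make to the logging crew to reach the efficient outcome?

$414

Left alone the logging crew would choose level 4 (marginal profit stays positive).
Efficient level: k* = 2 (marginal profit ≥ marginal view damage through 2).
The resort must at least cover the logging crew's forgone profit from cutting 4→2: 232 + 182 = 414.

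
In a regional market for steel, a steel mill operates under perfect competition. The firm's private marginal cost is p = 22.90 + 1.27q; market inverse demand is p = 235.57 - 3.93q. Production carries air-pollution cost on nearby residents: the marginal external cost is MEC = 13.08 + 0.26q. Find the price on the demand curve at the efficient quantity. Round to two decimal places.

Social marginal cost = private MC + MEC = 35.98 + 1.53q.
Set SMC = demand: 35.98 + 1.53q = 235.57 - 3.93q → q* = 36.5549.
Consumer price on the demand curve at q*: 235.57 − 3.93×36.5549 = 91.9092.

P = 91.91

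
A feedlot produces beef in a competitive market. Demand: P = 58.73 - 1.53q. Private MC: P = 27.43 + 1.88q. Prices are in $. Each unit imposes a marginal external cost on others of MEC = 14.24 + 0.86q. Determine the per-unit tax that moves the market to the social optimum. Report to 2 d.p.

tax = $17.68 per unit

Social marginal cost = private MC + MEC = 41.67 + 2.74q.
Set SMC = demand: 41.67 + 2.74q = 58.73 - 1.53q → q* = 3.9953.
The Pigouvian tax equals MEC at q*: 14.24 + 0.86×3.9953 = 17.6760.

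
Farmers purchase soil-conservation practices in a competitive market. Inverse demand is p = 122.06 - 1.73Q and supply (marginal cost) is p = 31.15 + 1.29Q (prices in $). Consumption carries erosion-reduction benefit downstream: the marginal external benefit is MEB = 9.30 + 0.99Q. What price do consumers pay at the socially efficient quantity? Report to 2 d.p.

Social marginal benefit = demand + MEB = 131.36 - 0.74Q.
Set SMB = MC: 131.36 - 0.74Q = 31.15 + 1.29Q → Q* = 49.3645.
Consumer price on the demand curve at Q*: 122.06 − 1.73×49.3645 = 36.6594.

P = $36.66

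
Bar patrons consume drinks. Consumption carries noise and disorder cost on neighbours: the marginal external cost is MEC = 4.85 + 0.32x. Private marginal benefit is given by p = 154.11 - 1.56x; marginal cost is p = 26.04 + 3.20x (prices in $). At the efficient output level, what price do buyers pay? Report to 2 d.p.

Social marginal benefit = demand − MEC = 149.26 - 1.88x.
Set SMB = MC: 149.26 - 1.88x = 26.04 + 3.20x → x* = 24.2559.
Consumer price on the demand curve at x*: 154.11 − 1.56×24.2559 = 116.2708.

P = $116.27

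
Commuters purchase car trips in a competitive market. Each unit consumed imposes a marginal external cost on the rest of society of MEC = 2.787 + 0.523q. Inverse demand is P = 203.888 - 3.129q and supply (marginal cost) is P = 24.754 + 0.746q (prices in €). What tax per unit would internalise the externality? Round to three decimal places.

Social marginal benefit = demand − MEC = 201.101 - 3.652q.
Set SMB = MC: 201.101 - 3.652q = 24.754 + 0.746q → q* = 40.0971.
The Pigouvian tax equals MEC at q*: 2.787 + 0.523×40.0971 = 23.7578.

tax = €23.758 per unit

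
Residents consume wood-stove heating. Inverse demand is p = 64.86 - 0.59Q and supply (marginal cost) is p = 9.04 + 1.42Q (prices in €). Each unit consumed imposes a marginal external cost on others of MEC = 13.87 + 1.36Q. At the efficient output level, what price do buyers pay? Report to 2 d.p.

Social marginal benefit = demand − MEC = 50.99 - 1.95Q.
Set SMB = MC: 50.99 - 1.95Q = 9.04 + 1.42Q → Q* = 12.4481.
Consumer price on the demand curve at Q*: 64.86 − 0.59×12.4481 = 57.5156.

P = €57.52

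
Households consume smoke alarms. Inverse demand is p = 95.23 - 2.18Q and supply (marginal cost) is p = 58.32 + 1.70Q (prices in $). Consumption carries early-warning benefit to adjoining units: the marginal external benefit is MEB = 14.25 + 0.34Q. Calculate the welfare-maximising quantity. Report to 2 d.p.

Q* = 14.45

Social marginal benefit = demand + MEB = 109.48 - 1.84Q.
Set SMB = MC: 109.48 - 1.84Q = 58.32 + 1.70Q → Q* = 14.4520.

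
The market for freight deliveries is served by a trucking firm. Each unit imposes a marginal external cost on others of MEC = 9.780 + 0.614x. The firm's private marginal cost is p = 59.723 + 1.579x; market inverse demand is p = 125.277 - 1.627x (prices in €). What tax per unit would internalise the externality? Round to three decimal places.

tax = €18.745 per unit

Social marginal cost = private MC + MEC = 69.503 + 2.193x.
Set SMC = demand: 69.503 + 2.193x = 125.277 - 1.627x → x* = 14.6005.
The Pigouvian tax equals MEC at x*: 9.780 + 0.614×14.6005 = 18.7447.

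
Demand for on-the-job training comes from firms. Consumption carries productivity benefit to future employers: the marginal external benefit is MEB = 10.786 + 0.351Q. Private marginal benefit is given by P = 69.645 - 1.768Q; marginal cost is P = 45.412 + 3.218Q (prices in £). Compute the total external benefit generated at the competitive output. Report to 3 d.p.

Market equilibrium (private): 45.412 + 3.218Q = 69.645 - 1.768Q → Q_m = 4.8602.
Total external benefit = ∫₀^{Q_m} (10.786 + 0.351Q) dQ = 10.786×4.8602 + ½×0.351×4.8602² = 56.5677.

£56.568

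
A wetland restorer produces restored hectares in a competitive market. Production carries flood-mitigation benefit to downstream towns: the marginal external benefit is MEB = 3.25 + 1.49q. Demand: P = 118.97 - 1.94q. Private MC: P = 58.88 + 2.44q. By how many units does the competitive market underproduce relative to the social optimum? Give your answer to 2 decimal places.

8.20 units

Market equilibrium (private): 58.88 + 2.44q = 118.97 - 1.94q → q_m = 13.7192.
Social marginal cost = private MC − MEB = 55.63 + 0.95q.
Set SMC = demand: 55.63 + 0.95q = 118.97 - 1.94q → q* = 21.9170.
Gap = |13.7192 − 21.9170| = 8.1978.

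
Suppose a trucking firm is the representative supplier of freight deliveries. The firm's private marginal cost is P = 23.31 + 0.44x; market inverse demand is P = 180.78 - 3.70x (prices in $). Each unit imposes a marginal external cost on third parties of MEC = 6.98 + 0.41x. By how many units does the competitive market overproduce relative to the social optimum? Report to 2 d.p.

4.96 units

Market equilibrium (private): 23.31 + 0.44x = 180.78 - 3.70x → x_m = 38.0362.
Social marginal cost = private MC + MEC = 30.29 + 0.85x.
Set SMC = demand: 30.29 + 0.85x = 180.78 - 3.70x → x* = 33.0747.
Gap = |38.0362 − 33.0747| = 4.9615.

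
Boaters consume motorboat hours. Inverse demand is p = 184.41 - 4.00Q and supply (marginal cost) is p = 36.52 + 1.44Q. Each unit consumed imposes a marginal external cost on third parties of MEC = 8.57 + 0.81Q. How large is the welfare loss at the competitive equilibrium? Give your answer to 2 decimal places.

DWL = 74.86

Market equilibrium (private): 36.52 + 1.44Q = 184.41 - 4.00Q → Q_m = 27.1857.
Social marginal benefit = demand − MEC = 175.84 - 4.81Q.
Set SMB = MC: 175.84 - 4.81Q = 36.52 + 1.44Q → Q* = 22.2912.
Height of the DWL triangle at Q_m is MC(Q_m) − SMB(Q_m) = MEC(Q_m) = 30.5904.
DWL = ½ × 4.8945 × 30.5904 = 74.8624.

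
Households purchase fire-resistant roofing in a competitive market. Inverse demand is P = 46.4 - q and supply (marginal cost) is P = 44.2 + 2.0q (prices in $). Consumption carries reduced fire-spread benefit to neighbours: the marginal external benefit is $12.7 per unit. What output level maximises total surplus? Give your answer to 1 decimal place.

Social marginal benefit = demand + MEB = 59.1 - q.
Set SMB = MC: 59.1 - q = 44.2 + 2.0q → q* = 4.9667.

q* = 5.0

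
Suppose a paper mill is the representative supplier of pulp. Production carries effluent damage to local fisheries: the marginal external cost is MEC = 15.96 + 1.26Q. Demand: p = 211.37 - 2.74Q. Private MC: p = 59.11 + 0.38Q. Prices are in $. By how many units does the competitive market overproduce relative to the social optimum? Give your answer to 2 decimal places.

17.68 units

Market equilibrium (private): 59.11 + 0.38Q = 211.37 - 2.74Q → Q_m = 48.8013.
Social marginal cost = private MC + MEC = 75.07 + 1.64Q.
Set SMC = demand: 75.07 + 1.64Q = 211.37 - 2.74Q → Q* = 31.1187.
Gap = |48.8013 − 31.1187| = 17.6826.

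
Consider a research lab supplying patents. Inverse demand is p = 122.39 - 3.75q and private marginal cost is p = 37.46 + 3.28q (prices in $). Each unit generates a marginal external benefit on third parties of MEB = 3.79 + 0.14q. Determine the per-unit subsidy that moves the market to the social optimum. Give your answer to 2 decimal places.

Social marginal cost = private MC − MEB = 33.67 + 3.14q.
Set SMC = demand: 33.67 + 3.14q = 122.39 - 3.75q → q* = 12.8766.
The Pigouvian subsidy equals MEB at q*: 3.79 + 0.14×12.8766 = 5.5927.

subsidy = $5.59 per unit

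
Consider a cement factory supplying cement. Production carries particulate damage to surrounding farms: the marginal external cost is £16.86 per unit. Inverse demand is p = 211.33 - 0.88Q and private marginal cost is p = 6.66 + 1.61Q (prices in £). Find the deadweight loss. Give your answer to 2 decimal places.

Market equilibrium (private): 6.66 + 1.61Q = 211.33 - 0.88Q → Q_m = 82.1968.
Social marginal cost = private MC + MEC = 23.52 + 1.61Q.
Set SMC = demand: 23.52 + 1.61Q = 211.33 - 0.88Q → Q* = 75.4257.
The loss is the area between SMC and demand from Q* to Q_m; with linear curves that's a triangle of height MEC(Q_m).
DWL = ½ × 6.7711 × 16.8600 = 57.0804.

DWL = £57.08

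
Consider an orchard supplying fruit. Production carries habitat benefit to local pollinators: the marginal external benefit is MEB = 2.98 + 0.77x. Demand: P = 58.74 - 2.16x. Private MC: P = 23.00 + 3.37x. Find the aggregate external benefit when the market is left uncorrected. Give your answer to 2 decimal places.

35.34

Market equilibrium (private): 23.00 + 3.37x = 58.74 - 2.16x → x_m = 6.4629.
Total external benefit = ∫₀^{x_m} (2.98 + 0.77x) dx = 2.98×6.4629 + ½×0.77×6.4629² = 35.3405.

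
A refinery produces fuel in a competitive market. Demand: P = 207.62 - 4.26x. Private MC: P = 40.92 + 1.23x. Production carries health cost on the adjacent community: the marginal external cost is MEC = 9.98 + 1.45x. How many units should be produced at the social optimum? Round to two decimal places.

x* = 22.58

Social marginal cost = private MC + MEC = 50.90 + 2.68x.
Set SMC = demand: 50.90 + 2.68x = 207.62 - 4.26x → x* = 22.5821.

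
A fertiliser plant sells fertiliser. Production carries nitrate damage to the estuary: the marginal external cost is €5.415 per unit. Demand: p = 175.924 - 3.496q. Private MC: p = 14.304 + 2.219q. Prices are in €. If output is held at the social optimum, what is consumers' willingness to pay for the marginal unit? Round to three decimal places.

Social marginal cost = private MC + MEC = 19.719 + 2.219q.
Set SMC = demand: 19.719 + 2.219q = 175.924 - 3.496q → q* = 27.3325.
Consumer price on the demand curve at q*: 175.924 − 3.496×27.3325 = 80.3696.

P = €80.370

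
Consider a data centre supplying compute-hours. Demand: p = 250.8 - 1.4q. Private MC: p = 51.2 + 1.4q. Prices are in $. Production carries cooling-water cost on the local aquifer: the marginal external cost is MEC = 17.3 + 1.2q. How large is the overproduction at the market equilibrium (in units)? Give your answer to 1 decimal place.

Market equilibrium (private): 51.2 + 1.4q = 250.8 - 1.4q → q_m = 71.2857.
Social marginal cost = private MC + MEC = 68.5 + 2.6q.
Set SMC = demand: 68.5 + 2.6q = 250.8 - 1.4q → q* = 45.5750.
Gap = |71.2857 − 45.5750| = 25.7107.

25.7 units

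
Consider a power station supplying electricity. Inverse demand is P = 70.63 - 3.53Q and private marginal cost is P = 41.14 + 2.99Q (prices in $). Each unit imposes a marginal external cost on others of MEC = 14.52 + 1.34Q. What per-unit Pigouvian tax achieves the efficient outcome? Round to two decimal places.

Social marginal cost = private MC + MEC = 55.66 + 4.33Q.
Set SMC = demand: 55.66 + 4.33Q = 70.63 - 3.53Q → Q* = 1.9046.
The Pigouvian tax equals MEC at Q*: 14.52 + 1.34×1.9046 = 17.0722.

tax = $17.07 per unit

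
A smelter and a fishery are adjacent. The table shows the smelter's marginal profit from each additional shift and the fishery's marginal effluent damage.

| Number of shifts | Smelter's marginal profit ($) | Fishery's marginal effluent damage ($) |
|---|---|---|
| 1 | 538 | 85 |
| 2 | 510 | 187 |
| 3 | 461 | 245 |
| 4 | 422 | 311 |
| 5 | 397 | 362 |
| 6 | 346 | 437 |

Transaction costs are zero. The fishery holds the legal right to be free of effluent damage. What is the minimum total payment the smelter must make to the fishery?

Efficient level: marginal profit ≥ marginal effluent damage through level 5, so k* = 5.
With the fishery holding the right, the smelter must at least compensate total damage at k*: 85 + 187 + 245 + 311 + 362 = 1190.

$1190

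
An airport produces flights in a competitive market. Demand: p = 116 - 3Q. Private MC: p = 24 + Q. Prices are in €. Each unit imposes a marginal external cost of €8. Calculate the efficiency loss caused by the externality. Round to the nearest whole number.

Market equilibrium (private): 24 + Q = 116 - 3Q → Q_m = 23.0000.
Social marginal cost = private MC + MEC = 32 + Q.
Set SMC = demand: 32 + Q = 116 - 3Q → Q* = 21.0000.
The welfare-loss triangle has base |Q_m − Q*| and height MEC(Q_m) (the vertical gap between SMC and demand is zero at Q* and MEC at Q_m).
DWL = ½ × 2.0000 × 8.0000 = 8.0000.

DWL = €8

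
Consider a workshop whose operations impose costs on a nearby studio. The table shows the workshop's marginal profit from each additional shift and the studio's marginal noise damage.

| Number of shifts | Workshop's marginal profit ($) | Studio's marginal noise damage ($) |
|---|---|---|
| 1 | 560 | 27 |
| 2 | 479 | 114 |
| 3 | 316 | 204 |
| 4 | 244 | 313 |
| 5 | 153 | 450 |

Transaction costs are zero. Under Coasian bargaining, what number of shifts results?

Bargaining reaches the level where marginal profit last exceeds marginal noise damage.
That holds through level 3 (316 ≥ 204) but not at 4 (244 < 313).

3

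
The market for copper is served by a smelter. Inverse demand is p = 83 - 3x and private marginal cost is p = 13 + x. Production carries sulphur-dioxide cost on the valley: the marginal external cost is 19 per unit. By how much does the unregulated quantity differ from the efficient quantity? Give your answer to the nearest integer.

Market equilibrium (private): 13 + x = 83 - 3x → x_m = 17.5000.
Social marginal cost = private MC + MEC = 32 + x.
Set SMC = demand: 32 + x = 83 - 3x → x* = 12.7500.
Gap = |17.5000 − 12.7500| = 4.7500.

5 units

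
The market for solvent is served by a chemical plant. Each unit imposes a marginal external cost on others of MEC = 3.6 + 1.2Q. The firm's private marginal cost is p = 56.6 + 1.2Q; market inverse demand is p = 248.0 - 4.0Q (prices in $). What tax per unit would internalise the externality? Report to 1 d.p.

Social marginal cost = private MC + MEC = 60.2 + 2.4Q.
Set SMC = demand: 60.2 + 2.4Q = 248.0 - 4.0Q → Q* = 29.3438.
The Pigouvian tax equals MEC at Q*: 3.6 + 1.2×29.3438 = 38.8126.

tax = $38.8 per unit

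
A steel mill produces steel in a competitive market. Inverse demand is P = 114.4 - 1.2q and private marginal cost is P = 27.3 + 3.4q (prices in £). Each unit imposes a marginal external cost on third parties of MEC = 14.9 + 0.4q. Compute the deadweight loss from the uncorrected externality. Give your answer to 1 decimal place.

Market equilibrium (private): 27.3 + 3.4q = 114.4 - 1.2q → q_m = 18.9348.
Social marginal cost = private MC + MEC = 42.2 + 3.8q.
Set SMC = demand: 42.2 + 3.8q = 114.4 - 1.2q → q* = 14.4400.
Height of the DWL triangle at q_m is SMC(q_m) − demand(q_m) = MEC(q_m) = 22.4739.
DWL = ½ × 4.4948 × 22.4739 = 50.5078.

DWL = £50.5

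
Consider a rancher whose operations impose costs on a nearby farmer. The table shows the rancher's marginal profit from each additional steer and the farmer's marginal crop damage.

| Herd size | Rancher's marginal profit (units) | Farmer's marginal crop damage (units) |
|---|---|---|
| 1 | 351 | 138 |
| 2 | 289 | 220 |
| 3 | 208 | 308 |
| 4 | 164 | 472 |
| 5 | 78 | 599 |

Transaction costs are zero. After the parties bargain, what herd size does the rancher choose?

Bargaining reaches the level where marginal profit last exceeds marginal crop damage.
That holds through level 2 (289 ≥ 220) but not at 3 (208 < 308).

2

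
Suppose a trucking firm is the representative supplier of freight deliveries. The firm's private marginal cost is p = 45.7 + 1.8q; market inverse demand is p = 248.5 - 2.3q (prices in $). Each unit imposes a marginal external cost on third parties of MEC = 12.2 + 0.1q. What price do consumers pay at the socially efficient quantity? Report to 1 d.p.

Social marginal cost = private MC + MEC = 57.9 + 1.9q.
Set SMC = demand: 57.9 + 1.9q = 248.5 - 2.3q → q* = 45.3810.
Consumer price on the demand curve at q*: 248.5 − 2.3×45.3810 = 144.1237.

P = $144.1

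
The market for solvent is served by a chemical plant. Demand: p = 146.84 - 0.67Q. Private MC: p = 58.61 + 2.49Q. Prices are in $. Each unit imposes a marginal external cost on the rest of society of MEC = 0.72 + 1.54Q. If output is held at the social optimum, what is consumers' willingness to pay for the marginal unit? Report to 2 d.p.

P = $134.37

Social marginal cost = private MC + MEC = 59.33 + 4.03Q.
Set SMC = demand: 59.33 + 4.03Q = 146.84 - 0.67Q → Q* = 18.6191.
Consumer price on the demand curve at Q*: 146.84 − 0.67×18.6191 = 134.3652.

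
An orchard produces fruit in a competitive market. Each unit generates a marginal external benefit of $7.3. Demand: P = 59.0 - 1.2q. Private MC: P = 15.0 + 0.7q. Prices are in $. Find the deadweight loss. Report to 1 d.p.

Market equilibrium (private): 15.0 + 0.7q = 59.0 - 1.2q → q_m = 23.1579.
Social marginal cost = private MC − MEB = 7.7 + 0.7q.
Set SMC = demand: 7.7 + 0.7q = 59.0 - 1.2q → q* = 27.0000.
Between q* and q_m the wedge demand − SMC runs linearly from 0 to MEB(q_m), so the loss is a triangle.
DWL = ½ × 3.8421 × 7.3000 = 14.0237.

DWL = $14.0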